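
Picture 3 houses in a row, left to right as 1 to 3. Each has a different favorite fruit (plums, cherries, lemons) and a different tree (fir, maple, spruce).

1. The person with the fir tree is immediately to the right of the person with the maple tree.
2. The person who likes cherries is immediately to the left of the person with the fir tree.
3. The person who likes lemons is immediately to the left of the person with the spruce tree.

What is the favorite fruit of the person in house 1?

House 3 favorite fruit: only plums fits.
So house 1 gets maple for tree.
Clue 1 places the person with the fir tree in house 2.
Clue 2 places the person who likes cherries in house 1.
House 2 favorite fruit: only lemons fits.
House 3's tree must be spruce (nothing else left).
So: house 1 = cherries/maple, house 2 = lemons/fir, house 3 = plums/spruce.

cherries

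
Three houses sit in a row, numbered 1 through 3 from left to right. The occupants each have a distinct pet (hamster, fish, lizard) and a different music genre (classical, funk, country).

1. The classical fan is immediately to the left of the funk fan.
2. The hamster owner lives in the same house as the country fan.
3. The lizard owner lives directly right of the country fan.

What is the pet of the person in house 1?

hamster

House 3 music genre: only funk fits.
The classical fan is in house 2 (clue 1).
House 1 music genre: only country fits.
By clue 2, the hamster owner is in house 1.
The lizard owner is in house 2 (clue 3).
So house 3 gets fish for pet.
So: house 1 = hamster/country, house 2 = lizard/classical, house 3 = fish/funk.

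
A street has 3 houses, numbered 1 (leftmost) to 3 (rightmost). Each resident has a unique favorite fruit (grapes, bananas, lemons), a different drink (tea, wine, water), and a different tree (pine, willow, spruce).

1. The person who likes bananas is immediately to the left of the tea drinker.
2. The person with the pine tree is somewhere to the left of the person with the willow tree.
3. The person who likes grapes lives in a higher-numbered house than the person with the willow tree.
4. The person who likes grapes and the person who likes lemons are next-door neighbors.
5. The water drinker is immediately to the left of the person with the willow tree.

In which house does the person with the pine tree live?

From clue 3, the person who likes grapes must be in house 3.
By clue 3, the person with the willow tree is in house 2.
By clue 4, the person who likes lemons is in house 2.
Clue 5: the water drinker is in house 1.
That leaves bananas as the favorite fruit for house 1.
House 3's tree must be spruce (nothing else left).
From clue 1, the tea drinker must be in house 2.
House 3's drink must be wine (nothing else left).
The only tree still possible for house 1 is pine.
So: house 1 = bananas/water/pine, house 2 = lemons/tea/willow, house 3 = grapes/wine/spruce.

1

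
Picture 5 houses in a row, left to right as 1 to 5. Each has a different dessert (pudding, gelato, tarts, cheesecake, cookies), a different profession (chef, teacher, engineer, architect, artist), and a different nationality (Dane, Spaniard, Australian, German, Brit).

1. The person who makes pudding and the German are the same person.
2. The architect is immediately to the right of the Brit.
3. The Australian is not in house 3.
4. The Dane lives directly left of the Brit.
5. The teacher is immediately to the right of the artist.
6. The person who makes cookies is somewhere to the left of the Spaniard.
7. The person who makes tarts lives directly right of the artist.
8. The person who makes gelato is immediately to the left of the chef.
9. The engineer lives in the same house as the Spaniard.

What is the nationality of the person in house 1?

That leaves artist as the profession for house 1.
Clue 5: the teacher is in house 2.
The person who makes tarts is in house 2 (clue 7).
The person who makes gelato is narrowed to house 3 or 4; consider each.
Placing it in house 3 leads to a contradiction, so it's in house 4.
Clue 8 places the chef in house 5.
The person who makes cookies is narrowed to house 1 or 3; consider each.
Placing it in house 3 leads to a contradiction, so it's in house 1.
The person who makes cheesecake is narrowed to house 3 or 5; consider each.
Placing it in house 3 leads to a contradiction, so it's in house 5.
So house 3 gets pudding for dessert.
By clue 1, the German is in house 3.
So house 2 gets Brit for nationality.
House 5 nationality: only Australian fits.
The architect is in house 3 (clue 2).
Clue 9: the engineer is in house 4.
That leaves Dane as the nationality for house 1.
House 4's nationality must be Spaniard (nothing else left).
So: house 1 = cookies/artist/Dane, house 2 = tarts/teacher/Brit, house 3 = pudding/architect/German, house 4 = gelato/engineer/Spaniard, house 5 = cheesecake/chef/Australian.

Dane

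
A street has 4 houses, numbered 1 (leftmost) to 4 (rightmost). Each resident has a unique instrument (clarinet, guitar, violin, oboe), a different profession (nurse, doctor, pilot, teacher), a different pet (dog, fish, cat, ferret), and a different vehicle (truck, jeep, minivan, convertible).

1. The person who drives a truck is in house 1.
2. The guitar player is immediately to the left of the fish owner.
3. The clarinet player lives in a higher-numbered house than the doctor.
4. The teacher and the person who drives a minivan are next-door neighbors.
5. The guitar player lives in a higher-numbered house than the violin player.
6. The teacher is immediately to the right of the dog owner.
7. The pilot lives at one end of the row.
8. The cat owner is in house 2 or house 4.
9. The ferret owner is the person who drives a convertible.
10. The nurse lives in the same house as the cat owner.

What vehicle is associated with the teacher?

convertible

From clue 1, the person who drives a truck must be in house 1.
House 1's pet must be dog (nothing else left).
By clue 6, the teacher is in house 2.
So house 3 gets doctor for profession.
Clue 3: the clarinet player is in house 4.
By clue 4, the person who drives a minivan is in house 3.
By clue 10, the cat owner is in house 4.
House 1's profession must be pilot (nothing else left).
So house 4 gets nurse for profession.
House 2's pet must be ferret (nothing else left).
That leaves fish as the pet for house 3.
From clue 2, the guitar player must be in house 2.
By clue 5, the violin player is in house 1.
Clue 9 places the person who drives a convertible in house 2.
The only instrument still possible for house 3 is oboe.
The only vehicle still possible for house 4 is jeep.
So: house 1 = violin/pilot/dog/truck, house 2 = guitar/teacher/ferret/convertible, house 3 = oboe/doctor/fish/minivan, house 4 = clarinet/nurse/cat/jeep.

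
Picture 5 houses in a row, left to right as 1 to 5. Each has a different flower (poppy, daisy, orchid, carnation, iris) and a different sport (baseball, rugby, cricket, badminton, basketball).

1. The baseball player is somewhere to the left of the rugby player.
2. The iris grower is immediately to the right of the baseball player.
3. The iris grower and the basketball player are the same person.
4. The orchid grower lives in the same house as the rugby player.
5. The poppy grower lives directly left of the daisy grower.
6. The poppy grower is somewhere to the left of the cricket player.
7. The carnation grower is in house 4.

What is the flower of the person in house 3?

Clue 7 places the carnation grower in house 4.
The only flower still possible for house 1 is poppy.
Clue 5 places the daisy grower in house 2.
The only sport still possible for house 1 is badminton.
The iris grower is narrowed to house 3 or 5; consider each.
Placing it in house 5 leads to a contradiction, so it's in house 3.
Clue 2: the baseball player is in house 2.
Clue 3 places the basketball player in house 3.
So house 5 gets orchid for flower.
That leaves cricket as the sport for house 4.
The only sport still possible for house 5 is rugby.
So: house 1 = poppy/badminton, house 2 = daisy/baseball, house 3 = iris/basketball, house 4 = carnation/cricket, house 5 = orchid/rugby.

iris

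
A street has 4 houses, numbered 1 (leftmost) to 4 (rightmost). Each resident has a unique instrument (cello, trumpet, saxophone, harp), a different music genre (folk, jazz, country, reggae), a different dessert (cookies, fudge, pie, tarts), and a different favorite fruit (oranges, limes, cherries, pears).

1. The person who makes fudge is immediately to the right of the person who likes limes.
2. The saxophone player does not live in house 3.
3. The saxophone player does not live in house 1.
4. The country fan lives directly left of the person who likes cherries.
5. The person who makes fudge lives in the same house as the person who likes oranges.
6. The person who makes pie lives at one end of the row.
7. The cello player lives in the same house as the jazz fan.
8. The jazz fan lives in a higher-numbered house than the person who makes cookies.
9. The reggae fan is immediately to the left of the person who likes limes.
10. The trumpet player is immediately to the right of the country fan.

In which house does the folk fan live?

4

House 1's favorite fruit must be pears (nothing else left).
House 1's instrument must be harp (nothing else left).
The saxophone player is narrowed to house 2 or 4; consider each.
Placing it in house 2 leads to a contradiction, so it's in house 4.
House 4 music genre: only folk fits.
That leaves jazz as the music genre for house 3.
The only favorite fruit still possible for house 4 is oranges.
The person who makes fudge is in house 4 (clue 5).
By clue 7, the cello player is in house 3.
House 2's instrument must be trumpet (nothing else left).
House 1 dessert: only pie fits.
House 3 dessert: only tarts fits.
From clue 1, the person who likes limes must be in house 3.
Clue 9 places the reggae fan in house 2.
Clue 10: the country fan is in house 1.
House 2's dessert must be cookies (nothing else left).
That leaves cherries as the favorite fruit for house 2.
So: house 1 = harp/country/pie/pears, house 2 = trumpet/reggae/cookies/cherries, house 3 = cello/jazz/tarts/limes, house 4 = saxophone/folk/fudge/oranges.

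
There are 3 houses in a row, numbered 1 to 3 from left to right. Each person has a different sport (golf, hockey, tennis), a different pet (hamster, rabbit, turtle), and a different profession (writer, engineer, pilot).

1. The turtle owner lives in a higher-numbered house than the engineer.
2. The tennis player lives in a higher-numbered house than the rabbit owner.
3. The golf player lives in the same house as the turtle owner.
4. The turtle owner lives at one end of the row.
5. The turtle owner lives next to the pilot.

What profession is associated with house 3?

writer

Clue 4: the turtle owner is in house 3.
By clue 5, the pilot is in house 2.
So house 1 gets hockey for sport.
The only profession still possible for house 3 is writer.
Clue 3: the golf player is in house 3.
The only sport still possible for house 2 is tennis.
So house 1 gets engineer for profession.
Clue 2 places the rabbit owner in house 1.
So house 2 gets hamster for pet.
So: house 1 = hockey/rabbit/engineer, house 2 = tennis/hamster/pilot, house 3 = golf/turtle/writer.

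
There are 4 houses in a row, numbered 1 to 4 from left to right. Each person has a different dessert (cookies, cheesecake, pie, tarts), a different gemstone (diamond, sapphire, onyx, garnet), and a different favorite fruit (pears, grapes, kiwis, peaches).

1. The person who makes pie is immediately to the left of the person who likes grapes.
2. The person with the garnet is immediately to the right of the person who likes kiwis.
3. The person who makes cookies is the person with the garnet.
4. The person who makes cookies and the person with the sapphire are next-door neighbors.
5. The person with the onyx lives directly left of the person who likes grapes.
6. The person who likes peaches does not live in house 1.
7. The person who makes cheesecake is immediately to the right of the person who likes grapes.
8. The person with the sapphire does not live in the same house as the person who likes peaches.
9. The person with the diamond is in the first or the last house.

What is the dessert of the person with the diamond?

tarts

The person who makes cheesecake is narrowed to house 3 or 4; consider each.
Placing it in house 4 leads to a contradiction, so it's in house 3.
The person who likes grapes is in house 2 (clue 7).
By clue 1, the person who makes pie is in house 1.
From clue 5, the person with the onyx must be in house 1.
House 2 gemstone: only garnet fits.
The only gemstone still possible for house 3 is sapphire.
So house 4 gets diamond for gemstone.
The person who likes kiwis is in house 1 (clue 2).
By clue 3, the person who makes cookies is in house 2.
From clue 8, the person who likes peaches must be in house 4.
So house 4 gets tarts for dessert.
That leaves pears as the favorite fruit for house 3.
So: house 1 = pie/onyx/kiwis, house 2 = cookies/garnet/grapes, house 3 = cheesecake/sapphire/pears, house 4 = tarts/diamond/peaches.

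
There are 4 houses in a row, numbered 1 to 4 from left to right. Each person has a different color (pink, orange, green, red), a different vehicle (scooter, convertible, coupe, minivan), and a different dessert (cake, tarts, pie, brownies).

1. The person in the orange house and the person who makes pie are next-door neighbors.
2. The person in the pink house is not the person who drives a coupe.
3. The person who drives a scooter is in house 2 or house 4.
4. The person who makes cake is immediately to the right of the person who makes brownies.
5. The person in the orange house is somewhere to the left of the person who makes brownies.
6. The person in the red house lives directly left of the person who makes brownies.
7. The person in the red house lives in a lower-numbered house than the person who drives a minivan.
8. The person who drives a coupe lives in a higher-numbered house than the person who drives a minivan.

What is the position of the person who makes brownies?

The only vehicle still possible for house 1 is convertible.
The person in the orange house is narrowed to house 1 or 2; consider each.
Placing it in house 2 leads to a contradiction, so it's in house 1.
The person who makes pie is in house 2 (clue 1).
So house 2 gets red for color.
So house 1 gets tarts for dessert.
The only dessert still possible for house 3 is brownies.
House 4's dessert must be cake (nothing else left).
The person who drives a minivan is in house 3 (clue 7).
By clue 8, the person who drives a coupe is in house 4.
So house 2 gets scooter for vehicle.
By clue 2, the person in the pink house is in house 3.
So house 4 gets green for color.
So: house 1 = orange/convertible/tarts, house 2 = red/scooter/pie, house 3 = pink/minivan/brownies, house 4 = green/coupe/cake.

3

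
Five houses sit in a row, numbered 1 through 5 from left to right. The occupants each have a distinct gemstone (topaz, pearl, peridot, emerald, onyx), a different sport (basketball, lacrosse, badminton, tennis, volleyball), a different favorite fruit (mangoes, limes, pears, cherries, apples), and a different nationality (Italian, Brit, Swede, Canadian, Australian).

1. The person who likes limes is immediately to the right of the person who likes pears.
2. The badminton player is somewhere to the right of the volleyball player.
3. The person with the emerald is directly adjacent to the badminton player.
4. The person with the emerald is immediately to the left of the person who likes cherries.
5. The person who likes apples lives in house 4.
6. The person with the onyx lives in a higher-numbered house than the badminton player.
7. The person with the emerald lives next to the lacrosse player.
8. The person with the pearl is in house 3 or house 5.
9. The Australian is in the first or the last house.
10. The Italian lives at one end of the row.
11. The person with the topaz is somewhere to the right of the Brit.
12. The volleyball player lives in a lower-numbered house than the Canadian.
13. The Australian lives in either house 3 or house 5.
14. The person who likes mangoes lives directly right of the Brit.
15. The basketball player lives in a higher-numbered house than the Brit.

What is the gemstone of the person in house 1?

The person who likes apples is in house 4 (clue 5).
By clue 13, the Australian is in house 5.
So house 1 gets pears for favorite fruit.
From clue 1, the person who likes limes must be in house 2.
The only nationality still possible for house 1 is Italian.
That leaves peridot as the gemstone for house 1.
House 2 gemstone: only emerald fits.
Clue 3: the badminton player is in house 3.
From clue 4, the person who likes cherries must be in house 3.
House 5's favorite fruit must be mangoes (nothing else left).
The Brit is in house 4 (clue 14).
From clue 15, the basketball player must be in house 5.
House 1 sport: only lacrosse fits.
House 2 sport: only volleyball fits.
That leaves tennis as the sport for house 4.
Clue 11: the person with the topaz is in house 5.
The Canadian is in house 3 (clue 12).
The only gemstone still possible for house 3 is pearl.
House 4 gemstone: only onyx fits.
That leaves Swede as the nationality for house 2.
So: house 1 = peridot/lacrosse/pears/Italian, house 2 = emerald/volleyball/limes/Swede, house 3 = pearl/badminton/cherries/Canadian, house 4 = onyx/tennis/apples/Brit, house 5 = topaz/basketball/mangoes/Australian.

peridot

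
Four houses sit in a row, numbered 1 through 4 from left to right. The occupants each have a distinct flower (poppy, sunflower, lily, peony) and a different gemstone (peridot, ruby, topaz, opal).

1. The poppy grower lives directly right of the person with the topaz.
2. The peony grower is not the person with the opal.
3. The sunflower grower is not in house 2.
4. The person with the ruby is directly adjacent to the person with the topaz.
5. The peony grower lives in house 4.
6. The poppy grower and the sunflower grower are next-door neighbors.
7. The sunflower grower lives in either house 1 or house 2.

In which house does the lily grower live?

3

From clue 5, the peony grower must be in house 4.
Clue 7: the sunflower grower is in house 1.
From clue 6, the poppy grower must be in house 2.
The only flower still possible for house 3 is lily.
House 4 gemstone: only peridot fits.
Clue 1: the person with the topaz is in house 1.
Clue 4 places the person with the ruby in house 2.
House 3 gemstone: only opal fits.
So: house 1 = sunflower/topaz, house 2 = poppy/ruby, house 3 = lily/opal, house 4 = peony/peridot.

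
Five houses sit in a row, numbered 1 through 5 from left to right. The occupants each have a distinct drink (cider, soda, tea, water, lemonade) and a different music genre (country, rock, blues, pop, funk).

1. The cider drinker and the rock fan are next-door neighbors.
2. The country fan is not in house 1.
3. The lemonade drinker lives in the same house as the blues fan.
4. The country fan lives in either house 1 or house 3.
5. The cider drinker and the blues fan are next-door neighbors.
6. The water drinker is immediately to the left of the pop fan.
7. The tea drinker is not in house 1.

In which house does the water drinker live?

From clue 4, the country fan must be in house 3.
The water drinker is narrowed to house 1 or 3 or 4; consider each.
Placing it in house 1 and house 3 leads to a contradiction, so it's in house 4.
Clue 6: the pop fan is in house 5.
The lemonade drinker is narrowed to house 1 or 2; consider each.
Placing it in house 1 leads to a contradiction, so it's in house 2.
From clue 3, the blues fan must be in house 2.
By clue 1, the cider drinker is in house 3.
From clue 1, the rock fan must be in house 4.
House 1's drink must be soda (nothing else left).
House 5 drink: only tea fits.
So house 1 gets funk for music genre.
So: house 1 = soda/funk, house 2 = lemonade/blues, house 3 = cider/country, house 4 = water/rock, house 5 = tea/pop.

4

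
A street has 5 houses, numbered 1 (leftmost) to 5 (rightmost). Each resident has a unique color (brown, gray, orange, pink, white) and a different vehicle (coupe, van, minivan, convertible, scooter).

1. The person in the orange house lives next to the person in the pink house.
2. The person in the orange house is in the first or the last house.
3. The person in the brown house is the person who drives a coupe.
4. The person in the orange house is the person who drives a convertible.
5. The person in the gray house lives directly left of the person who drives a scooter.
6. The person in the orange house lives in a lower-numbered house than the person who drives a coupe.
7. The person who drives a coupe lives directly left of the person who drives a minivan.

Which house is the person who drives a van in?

By clue 6, the person in the orange house is in house 1.
By clue 1, the person in the pink house is in house 2.
By clue 4, the person who drives a convertible is in house 1.
So house 5 gets white for color.
House 2's vehicle must be van (nothing else left).
The only vehicle still possible for house 3 is coupe.
By clue 3, the person in the brown house is in house 3.
By clue 7, the person who drives a minivan is in house 4.
House 4 color: only gray fits.
The only vehicle still possible for house 5 is scooter.
So: house 1 = orange/convertible, house 2 = pink/van, house 3 = brown/coupe, house 4 = gray/minivan, house 5 = white/scooter.

2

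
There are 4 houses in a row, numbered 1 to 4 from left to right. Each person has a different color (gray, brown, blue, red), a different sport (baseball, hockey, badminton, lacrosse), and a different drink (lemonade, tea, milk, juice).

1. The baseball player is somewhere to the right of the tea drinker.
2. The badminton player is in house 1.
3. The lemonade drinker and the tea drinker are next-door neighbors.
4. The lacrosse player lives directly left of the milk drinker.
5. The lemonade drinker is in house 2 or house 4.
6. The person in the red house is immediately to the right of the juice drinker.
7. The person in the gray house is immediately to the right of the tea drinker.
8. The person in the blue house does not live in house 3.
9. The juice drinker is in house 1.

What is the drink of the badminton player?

Clue 2: the badminton player is in house 1.
By clue 9, the juice drinker is in house 1.
Clue 3 places the tea drinker in house 3.
Clue 6: the person in the red house is in house 2.
Clue 7 places the person in the gray house in house 4.
House 3's color must be brown (nothing else left).
So house 2 gets lemonade for drink.
So house 4 gets milk for drink.
From clue 1, the baseball player must be in house 4.
Clue 4 places the lacrosse player in house 3.
The only color still possible for house 1 is blue.
That leaves hockey as the sport for house 2.
So: house 1 = blue/badminton/juice, house 2 = red/hockey/lemonade, house 3 = brown/lacrosse/tea, house 4 = gray/baseball/milk.

juice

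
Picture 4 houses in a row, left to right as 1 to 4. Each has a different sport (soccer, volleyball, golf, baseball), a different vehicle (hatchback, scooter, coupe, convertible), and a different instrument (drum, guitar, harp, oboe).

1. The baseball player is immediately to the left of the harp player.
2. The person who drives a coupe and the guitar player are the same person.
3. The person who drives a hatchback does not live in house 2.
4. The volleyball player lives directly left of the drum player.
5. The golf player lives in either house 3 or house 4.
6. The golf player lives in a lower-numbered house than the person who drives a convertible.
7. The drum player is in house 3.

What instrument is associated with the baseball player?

guitar

By clue 6, the golf player is in house 3.
By clue 6, the person who drives a convertible is in house 4.
Clue 7 places the drum player in house 3.
House 4's sport must be soccer (nothing else left).
By clue 1, the baseball player is in house 1.
The harp player is in house 2 (clue 1).
From clue 4, the volleyball player must be in house 2.
So house 4 gets oboe for instrument.
The person who drives a coupe is in house 1 (clue 2).
The only vehicle still possible for house 2 is scooter.
That leaves hatchback as the vehicle for house 3.
The only instrument still possible for house 1 is guitar.
So: house 1 = baseball/coupe/guitar, house 2 = volleyball/scooter/harp, house 3 = golf/hatchback/drum, house 4 = soccer/convertible/oboe.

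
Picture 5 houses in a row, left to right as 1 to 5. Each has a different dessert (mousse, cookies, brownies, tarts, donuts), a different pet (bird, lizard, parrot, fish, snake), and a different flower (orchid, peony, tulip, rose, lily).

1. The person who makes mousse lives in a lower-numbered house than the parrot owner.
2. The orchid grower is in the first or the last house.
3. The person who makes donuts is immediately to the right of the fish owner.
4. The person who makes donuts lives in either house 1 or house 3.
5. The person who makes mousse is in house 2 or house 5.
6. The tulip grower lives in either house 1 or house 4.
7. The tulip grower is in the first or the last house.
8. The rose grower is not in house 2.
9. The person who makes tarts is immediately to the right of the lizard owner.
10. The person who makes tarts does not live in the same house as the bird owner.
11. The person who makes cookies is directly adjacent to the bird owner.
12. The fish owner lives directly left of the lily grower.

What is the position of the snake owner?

From clue 4, the person who makes donuts must be in house 3.
From clue 5, the person who makes mousse must be in house 2.
Clue 7 places the tulip grower in house 1.
Clue 3: the fish owner is in house 2.
By clue 12, the lily grower is in house 3.
So house 1 gets snake for pet.
The only flower still possible for house 2 is peony.
So house 4 gets rose for flower.
House 5 flower: only orchid fits.
House 1's dessert must be brownies (nothing else left).
The person who makes cookies is narrowed to house 4 or 5; consider each.
Placing it in house 5 leads to a contradiction, so it's in house 4.
The only dessert still possible for house 5 is tarts.
Clue 9 places the lizard owner in house 4.
Clue 10: the bird owner is in house 3.
House 5's pet must be parrot (nothing else left).
So: house 1 = brownies/snake/tulip, house 2 = mousse/fish/peony, house 3 = donuts/bird/lily, house 4 = cookies/lizard/rose, house 5 = tarts/parrot/orchid.

1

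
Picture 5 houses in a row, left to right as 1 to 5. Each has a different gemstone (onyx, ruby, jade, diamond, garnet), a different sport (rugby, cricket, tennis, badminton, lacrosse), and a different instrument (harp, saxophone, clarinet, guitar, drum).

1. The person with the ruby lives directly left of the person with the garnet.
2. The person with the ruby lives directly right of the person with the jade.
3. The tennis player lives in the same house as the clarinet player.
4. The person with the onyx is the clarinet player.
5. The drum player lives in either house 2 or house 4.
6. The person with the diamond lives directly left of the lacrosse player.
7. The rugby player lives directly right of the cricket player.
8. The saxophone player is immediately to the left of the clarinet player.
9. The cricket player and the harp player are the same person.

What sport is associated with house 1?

badminton

The drum player is narrowed to house 2 or 4; consider each.
Placing it in house 4 leads to a contradiction, so it's in house 2.
The person with the onyx is narrowed to house 4 or 5; consider each.
Placing it in house 4 leads to a contradiction, so it's in house 5.
By clue 4, the clarinet player is in house 5.
By clue 8, the saxophone player is in house 4.
The tennis player is in house 5 (clue 3).
The only gemstone still possible for house 4 is garnet.
Clue 1 places the person with the ruby in house 3.
By clue 2, the person with the jade is in house 2.
House 1 gemstone: only diamond fits.
The lacrosse player is in house 2 (clue 6).
Clue 7 places the cricket player in house 3.
From clue 9, the harp player must be in house 3.
That leaves badminton as the sport for house 1.
So house 4 gets rugby for sport.
So house 1 gets guitar for instrument.
So: house 1 = diamond/badminton/guitar, house 2 = jade/lacrosse/drum, house 3 = ruby/cricket/harp, house 4 = garnet/rugby/saxophone, house 5 = onyx/tennis/clarinet.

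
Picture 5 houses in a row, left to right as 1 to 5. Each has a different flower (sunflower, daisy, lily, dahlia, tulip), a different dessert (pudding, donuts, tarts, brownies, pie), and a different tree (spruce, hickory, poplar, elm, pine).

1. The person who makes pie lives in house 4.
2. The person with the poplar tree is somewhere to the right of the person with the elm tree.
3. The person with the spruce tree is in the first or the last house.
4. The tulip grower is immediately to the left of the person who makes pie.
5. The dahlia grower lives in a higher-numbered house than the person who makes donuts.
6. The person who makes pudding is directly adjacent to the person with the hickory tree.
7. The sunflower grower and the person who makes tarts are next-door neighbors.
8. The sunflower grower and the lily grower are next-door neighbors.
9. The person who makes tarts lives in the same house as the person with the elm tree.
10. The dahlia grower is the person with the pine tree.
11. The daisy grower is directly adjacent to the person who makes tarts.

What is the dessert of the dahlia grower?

brownies

Clue 1 places the person who makes pie in house 4.
From clue 4, the tulip grower must be in house 3.
The person with the spruce tree is narrowed to house 1 or 5; consider each.
Placing it in house 5 leads to a contradiction, so it's in house 1.
The person who makes tarts is narrowed to house 2 or 3; consider each.
Placing it in house 2 leads to a contradiction, so it's in house 3.
By clue 9, the person with the elm tree is in house 3.
So house 1 gets lily for flower.
House 5's flower must be dahlia (nothing else left).
Clue 8: the sunflower grower is in house 2.
By clue 10, the person with the pine tree is in house 5.
House 4 flower: only daisy fits.
That leaves hickory as the tree for house 2.
House 4's tree must be poplar (nothing else left).
From clue 6, the person who makes pudding must be in house 1.
House 2 dessert: only donuts fits.
House 5 dessert: only brownies fits.
So: house 1 = lily/pudding/spruce, house 2 = sunflower/donuts/hickory, house 3 = tulip/tarts/elm, house 4 = daisy/pie/poplar, house 5 = dahlia/brownies/pine.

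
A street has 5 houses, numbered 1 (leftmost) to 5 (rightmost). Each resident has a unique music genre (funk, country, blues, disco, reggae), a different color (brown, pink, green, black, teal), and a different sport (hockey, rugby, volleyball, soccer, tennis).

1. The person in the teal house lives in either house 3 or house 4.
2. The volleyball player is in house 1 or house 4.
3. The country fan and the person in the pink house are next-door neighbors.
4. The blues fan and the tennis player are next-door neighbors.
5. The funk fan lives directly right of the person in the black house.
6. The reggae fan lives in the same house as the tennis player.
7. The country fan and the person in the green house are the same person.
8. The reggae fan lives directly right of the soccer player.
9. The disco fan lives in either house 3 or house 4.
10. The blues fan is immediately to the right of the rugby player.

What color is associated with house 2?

pink

That leaves country as the music genre for house 1.
Clue 3 places the person in the pink house in house 2.
The person in the green house is in house 1 (clue 7).
House 5's color must be brown (nothing else left).
The disco fan is narrowed to house 3 or 4; consider each.
Placing it in house 3 leads to a contradiction, so it's in house 4.
Clue 5 places the person in the black house in house 4.
That leaves funk as the music genre for house 5.
So house 3 gets teal for color.
So house 5 gets hockey for sport.
The only sport still possible for house 3 is tennis.
That leaves volleyball as the sport for house 4.
By clue 4, the blues fan is in house 2.
By clue 6, the reggae fan is in house 3.
The soccer player is in house 2 (clue 8).
Clue 10: the rugby player is in house 1.
So: house 1 = country/green/rugby, house 2 = blues/pink/soccer, house 3 = reggae/teal/tennis, house 4 = disco/black/volleyball, house 5 = funk/brown/hockey.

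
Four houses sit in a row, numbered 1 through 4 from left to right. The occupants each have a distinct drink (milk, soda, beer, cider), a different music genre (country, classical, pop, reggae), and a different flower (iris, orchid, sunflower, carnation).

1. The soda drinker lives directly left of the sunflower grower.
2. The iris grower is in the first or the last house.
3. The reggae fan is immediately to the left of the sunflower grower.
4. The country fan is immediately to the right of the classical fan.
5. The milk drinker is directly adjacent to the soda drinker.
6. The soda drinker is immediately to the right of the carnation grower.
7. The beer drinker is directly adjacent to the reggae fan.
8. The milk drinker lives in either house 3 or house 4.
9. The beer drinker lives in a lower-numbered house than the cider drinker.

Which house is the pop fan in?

1

That leaves beer as the drink for house 1.
Clue 7: the reggae fan is in house 2.
Clue 3: the sunflower grower is in house 3.
Clue 4: the country fan is in house 4.
By clue 4, the classical fan is in house 3.
So house 1 gets pop for music genre.
Clue 1: the soda drinker is in house 2.
From clue 5, the milk drinker must be in house 3.
By clue 6, the carnation grower is in house 1.
House 4 drink: only cider fits.
So house 2 gets orchid for flower.
So house 4 gets iris for flower.
So: house 1 = beer/pop/carnation, house 2 = soda/reggae/orchid, house 3 = milk/classical/sunflower, house 4 = cider/country/iris.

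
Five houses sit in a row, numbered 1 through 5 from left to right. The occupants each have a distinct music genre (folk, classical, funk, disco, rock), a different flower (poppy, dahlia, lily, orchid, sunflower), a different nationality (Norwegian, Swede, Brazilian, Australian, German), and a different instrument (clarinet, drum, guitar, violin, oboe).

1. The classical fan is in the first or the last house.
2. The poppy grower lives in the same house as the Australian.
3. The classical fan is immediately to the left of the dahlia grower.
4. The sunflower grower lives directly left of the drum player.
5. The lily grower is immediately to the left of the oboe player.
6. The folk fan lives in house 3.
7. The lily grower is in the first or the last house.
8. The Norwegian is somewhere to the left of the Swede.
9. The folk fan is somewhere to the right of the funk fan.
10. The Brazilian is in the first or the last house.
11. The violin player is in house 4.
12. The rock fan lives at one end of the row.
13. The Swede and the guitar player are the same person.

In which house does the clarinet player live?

Clue 3: the classical fan is in house 1.
Clue 3 places the dahlia grower in house 2.
From clue 6, the folk fan must be in house 3.
Clue 7 places the lily grower in house 1.
The violin player is in house 4 (clue 11).
The only music genre still possible for house 2 is funk.
House 4's music genre must be disco (nothing else left).
So house 5 gets rock for music genre.
House 1's instrument must be clarinet (nothing else left).
Clue 4: the sunflower grower is in house 4.
Clue 4 places the drum player in house 5.
The oboe player is in house 2 (clue 5).
House 3's instrument must be guitar (nothing else left).
Clue 13: the Swede is in house 3.
The only nationality still possible for house 5 is Australian.
Clue 2: the poppy grower is in house 5.
So house 3 gets orchid for flower.
That leaves Brazilian as the nationality for house 1.
That leaves German as the nationality for house 4.
House 2's nationality must be Norwegian (nothing else left).
So: house 1 = classical/lily/Brazilian/clarinet, house 2 = funk/dahlia/Norwegian/oboe, house 3 = folk/orchid/Swede/guitar, house 4 = disco/sunflower/German/violin, house 5 = rock/poppy/Australian/drum.

1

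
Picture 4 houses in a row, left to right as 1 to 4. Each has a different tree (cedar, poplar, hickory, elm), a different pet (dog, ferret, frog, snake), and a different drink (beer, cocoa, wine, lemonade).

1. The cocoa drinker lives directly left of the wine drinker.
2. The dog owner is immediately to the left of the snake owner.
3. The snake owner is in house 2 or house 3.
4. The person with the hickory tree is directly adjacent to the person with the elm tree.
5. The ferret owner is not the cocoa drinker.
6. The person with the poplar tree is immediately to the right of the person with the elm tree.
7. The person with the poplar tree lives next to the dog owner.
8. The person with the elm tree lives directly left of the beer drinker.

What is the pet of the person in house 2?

House 4 tree: only cedar fits.
The person with the elm tree is narrowed to house 1 or 2; consider each.
Placing it in house 1 leads to a contradiction, so it's in house 2.
The person with the poplar tree is in house 3 (clue 6).
The dog owner is in house 2 (clue 7).
By clue 8, the beer drinker is in house 3.
House 1's tree must be hickory (nothing else left).
So house 3 gets snake for pet.
From clue 1, the cocoa drinker must be in house 1.
Clue 1 places the wine drinker in house 2.
From clue 5, the ferret owner must be in house 4.
That leaves frog as the pet for house 1.
House 4's drink must be lemonade (nothing else left).
So: house 1 = hickory/frog/cocoa, house 2 = elm/dog/wine, house 3 = poplar/snake/beer, house 4 = cedar/ferret/lemonade.

dog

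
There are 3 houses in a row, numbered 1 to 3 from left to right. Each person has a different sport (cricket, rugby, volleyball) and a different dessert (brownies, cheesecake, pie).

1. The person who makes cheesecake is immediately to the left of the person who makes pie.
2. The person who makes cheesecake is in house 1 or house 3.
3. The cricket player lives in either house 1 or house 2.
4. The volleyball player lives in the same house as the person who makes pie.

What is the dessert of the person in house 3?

Clue 2 places the person who makes cheesecake in house 1.
Clue 1: the person who makes pie is in house 2.
From clue 4, the volleyball player must be in house 2.
So house 3 gets rugby for sport.
So house 3 gets brownies for dessert.
That leaves cricket as the sport for house 1.
So: house 1 = cricket/cheesecake, house 2 = volleyball/pie, house 3 = rugby/brownies.

brownies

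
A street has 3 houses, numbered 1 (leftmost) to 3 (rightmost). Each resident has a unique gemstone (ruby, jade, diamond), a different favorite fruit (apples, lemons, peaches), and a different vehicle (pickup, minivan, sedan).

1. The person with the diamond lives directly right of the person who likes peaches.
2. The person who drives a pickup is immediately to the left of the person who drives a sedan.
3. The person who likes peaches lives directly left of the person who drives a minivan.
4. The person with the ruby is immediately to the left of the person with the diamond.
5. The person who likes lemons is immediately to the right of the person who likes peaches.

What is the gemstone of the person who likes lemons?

diamond

So house 1 gets pickup for vehicle.
Clue 2: the person who drives a sedan is in house 2.
That leaves minivan as the vehicle for house 3.
Clue 3: the person who likes peaches is in house 2.
The person who likes lemons is in house 3 (clue 5).
The only favorite fruit still possible for house 1 is apples.
By clue 1, the person with the diamond is in house 3.
The person with the ruby is in house 2 (clue 4).
So house 1 gets jade for gemstone.
So: house 1 = jade/apples/pickup, house 2 = ruby/peaches/sedan, house 3 = diamond/lemons/minivan.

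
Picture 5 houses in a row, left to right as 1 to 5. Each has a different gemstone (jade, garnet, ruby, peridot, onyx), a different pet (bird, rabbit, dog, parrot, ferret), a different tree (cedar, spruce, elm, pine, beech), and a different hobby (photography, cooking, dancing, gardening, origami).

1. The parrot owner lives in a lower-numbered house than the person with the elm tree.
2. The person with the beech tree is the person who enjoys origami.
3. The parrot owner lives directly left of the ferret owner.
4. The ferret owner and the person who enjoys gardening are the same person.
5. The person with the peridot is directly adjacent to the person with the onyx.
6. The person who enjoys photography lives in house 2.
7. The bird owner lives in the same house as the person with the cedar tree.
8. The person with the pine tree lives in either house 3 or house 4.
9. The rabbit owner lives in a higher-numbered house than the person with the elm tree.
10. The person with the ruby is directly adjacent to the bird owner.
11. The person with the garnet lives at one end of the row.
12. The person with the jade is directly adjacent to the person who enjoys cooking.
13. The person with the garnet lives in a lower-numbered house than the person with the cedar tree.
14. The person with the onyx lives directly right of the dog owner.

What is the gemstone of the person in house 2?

onyx

The person who enjoys photography is in house 2 (clue 6).
By clue 13, the person with the garnet is in house 1.
That leaves dog as the pet for house 1.
Clue 14: the person with the onyx is in house 2.
Clue 5 places the person with the peridot in house 3.
House 2's pet must be parrot (nothing else left).
By clue 3, the ferret owner is in house 3.
Clue 4: the person who enjoys gardening is in house 3.
So house 2 gets spruce for tree.
The only tree still possible for house 1 is beech.
That leaves cedar as the tree for house 5.
Clue 2 places the person who enjoys origami in house 1.
The bird owner is in house 5 (clue 7).
The person with the ruby is in house 4 (clue 10).
House 5 gemstone: only jade fits.
House 4 pet: only rabbit fits.
The person with the elm tree is in house 3 (clue 9).
From clue 12, the person who enjoys cooking must be in house 4.
That leaves pine as the tree for house 4.
That leaves dancing as the hobby for house 5.
So: house 1 = garnet/dog/beech/origami, house 2 = onyx/parrot/spruce/photography, house 3 = peridot/ferret/elm/gardening, house 4 = ruby/rabbit/pine/cooking, house 5 = jade/bird/cedar/dancing.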